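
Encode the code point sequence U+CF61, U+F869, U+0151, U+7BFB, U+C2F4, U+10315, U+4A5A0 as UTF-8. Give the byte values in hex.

U+CF61: 3-byte form → EC BD A1.
U+F869: 3-byte form → EF A1 A9.
U+0151: 2-byte form → C5 91.
U+7BFB: 3-byte form → E7 AF BB.
U+C2F4: 3-byte form → EC 8B B4.
U+10315: 4-byte form → F0 90 8C 95.
U+4A5A0: 4-byte form → F1 8A 96 A0.
Concatenated (22 bytes): EC BD A1 EF A1 A9 C5 91 E7 AF BB EC 8B B4 F0 90 8C 95 F1 8A 96 A0.

EC BD A1 EF A1 A9 C5 91 E7 AF BB EC 8B B4 F0 90 8C 95 F1 8A 96 A0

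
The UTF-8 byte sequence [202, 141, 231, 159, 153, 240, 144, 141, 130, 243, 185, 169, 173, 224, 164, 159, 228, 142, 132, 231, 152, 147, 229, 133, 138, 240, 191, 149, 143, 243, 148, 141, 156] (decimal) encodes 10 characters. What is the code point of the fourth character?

Offset 0: leading byte 0xCA = 11001010 → 2-byte char #1 = CA 8D.
Offset 2: leading byte 0xE7 = 11100111 → 3-byte char #2 = E7 9F 99.
Offset 5: leading byte 0xF0 = 11110000 → 4-byte char #3 = F0 90 8D 82.
Offset 9: leading byte 0xF3 = 11110011 → 4-byte char #4 = F3 B9 A9 AD.
Leading byte 0xF3 = 11110011 matches 11110xxx → 4-byte sequence.
Byte 1: 0xF3 = 11110011, payload 011 (3 bits).
Byte 2: 0xB9 = 10111001 (10xxxxxx ✓), payload 111001.
Byte 3: 0xA9 = 10101001 (10xxxxxx ✓), payload 101001.
Byte 4: 0xAD = 10101101 (10xxxxxx ✓), payload 101101.
Concatenate: 011111001101001101101 = 0xF9A6D (21 bits → U+F9A6D).

U+F9A6D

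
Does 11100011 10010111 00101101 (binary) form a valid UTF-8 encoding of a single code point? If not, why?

Leading byte 0xE3 = 11100011 → 3-byte form.
Byte 3 is 0x2D = 00101101, which is not 10xxxxxx — expected a continuation byte.

invalid (non-continuation byte where continuation expected)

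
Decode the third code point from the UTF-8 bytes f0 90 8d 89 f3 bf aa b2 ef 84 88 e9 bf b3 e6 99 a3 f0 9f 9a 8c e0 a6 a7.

Offset 0: leading byte 0xF0 = 11110000 → 4-byte char #1 = F0 90 8D 89.
Offset 4: leading byte 0xF3 = 11110011 → 4-byte char #2 = F3 BF AA B2.
Offset 8: leading byte 0xEF = 11101111 → 3-byte char #3 = EF 84 88.
Leading byte 0xEF = 11101111 matches 1110xxxx → 3-byte sequence.
Byte 1: 0xEF = 11101111, payload 1111 (4 bits).
Byte 2: 0x84 = 10000100 (10xxxxxx ✓), payload 000100.
Byte 3: 0x88 = 10001000 (10xxxxxx ✓), payload 001000.
Concatenate: 1111000100001000 = 0xF108 (16 bits → U+F108).

U+F108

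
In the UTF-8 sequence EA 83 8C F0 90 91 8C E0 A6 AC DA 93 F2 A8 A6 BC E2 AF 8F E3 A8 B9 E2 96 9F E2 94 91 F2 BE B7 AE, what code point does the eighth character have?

U+259F

Offset 0: leading byte 0xEA = 11101010 → 3-byte char #1 = EA 83 8C.
Offset 3: leading byte 0xF0 = 11110000 → 4-byte char #2 = F0 90 91 8C.
Offset 7: leading byte 0xE0 = 11100000 → 3-byte char #3 = E0 A6 AC.
Offset 10: leading byte 0xDA = 11011010 → 2-byte char #4 = DA 93.
Offset 12: leading byte 0xF2 = 11110010 → 4-byte char #5 = F2 A8 A6 BC.
Offset 16: leading byte 0xE2 = 11100010 → 3-byte char #6 = E2 AF 8F.
Offset 19: leading byte 0xE3 = 11100011 → 3-byte char #7 = E3 A8 B9.
Offset 22: leading byte 0xE2 = 11100010 → 3-byte char #8 = E2 96 9F.
Leading byte 0xE2 = 11100010 matches 1110xxxx → 3-byte sequence.
Byte 1: 0xE2 = 11100010, payload 0010 (4 bits).
Byte 2: 0x96 = 10010110 (10xxxxxx ✓), payload 010110.
Byte 3: 0x9F = 10011111 (10xxxxxx ✓), payload 011111.
Concatenate: 0010010110011111 = 0x259F (16 bits → U+259F).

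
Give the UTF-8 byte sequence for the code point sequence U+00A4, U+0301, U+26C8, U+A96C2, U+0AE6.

U+00A4: 2-byte form → C2 A4.
U+0301: 2-byte form → CC 81.
U+26C8: 3-byte form → E2 9B 88.
U+A96C2: 4-byte form → F2 A9 9B 82.
U+0AE6: 3-byte form → E0 AB A6.
Concatenated (14 bytes): C2 A4 CC 81 E2 9B 88 F2 A9 9B 82 E0 AB A6.

C2 A4 CC 81 E2 9B 88 F2 A9 9B 82 E0 AB A6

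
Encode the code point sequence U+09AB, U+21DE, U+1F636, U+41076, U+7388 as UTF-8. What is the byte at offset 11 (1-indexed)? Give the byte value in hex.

1-indexed offset 11 is 0-indexed offset 10.
U+09AB → 3-byte form E0 A6 AB at offsets 0–2.
U+21DE → 3-byte form E2 87 9E at offsets 3–5.
U+1F636 → 4-byte form F0 9F 98 B6 at offsets 6–9.
U+41076 → 4-byte form F1 81 81 B6 at offsets 10–13.
Offset 10 falls in char 4's range; it's byte 1 of F1 81 81 B6 = 0xF1.

0xF1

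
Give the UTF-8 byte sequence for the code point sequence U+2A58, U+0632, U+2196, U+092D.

U+2A58: 3-byte form → E2 A9 98.
U+0632: 2-byte form → D8 B2.
U+2196: 3-byte form → E2 86 96.
U+092D: 3-byte form → E0 A4 AD.
Concatenated (11 bytes): E2 A9 98 D8 B2 E2 86 96 E0 A4 AD.

E2 A9 98 D8 B2 E2 86 96 E0 A4 AD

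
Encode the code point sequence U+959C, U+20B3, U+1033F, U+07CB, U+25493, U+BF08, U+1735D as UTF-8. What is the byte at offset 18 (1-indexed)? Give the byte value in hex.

0xBC

1-indexed offset 18 is 0-indexed offset 17.
U+959C → 3-byte form E9 96 9C at offsets 0–2.
U+20B3 → 3-byte form E2 82 B3 at offsets 3–5.
U+1033F → 4-byte form F0 90 8C BF at offsets 6–9.
U+07CB → 2-byte form DF 8B at offsets 10–11.
U+25493 → 4-byte form F0 A5 92 93 at offsets 12–15.
U+BF08 → 3-byte form EB BC 88 at offsets 16–18.
Offset 17 falls in char 6's range; it's byte 2 of EB BC 88 = 0xBC.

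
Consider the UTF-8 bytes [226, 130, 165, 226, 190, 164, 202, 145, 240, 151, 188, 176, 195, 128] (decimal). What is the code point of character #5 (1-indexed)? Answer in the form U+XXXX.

Offset 0: leading byte 0xE2 = 11100010 → 3-byte char #1 = E2 82 A5.
Offset 3: leading byte 0xE2 = 11100010 → 3-byte char #2 = E2 BE A4.
Offset 6: leading byte 0xCA = 11001010 → 2-byte char #3 = CA 91.
Offset 8: leading byte 0xF0 = 11110000 → 4-byte char #4 = F0 97 BC B0.
Offset 12: leading byte 0xC3 = 11000011 → 2-byte char #5 = C3 80.
Leading byte 0xC3 = 11000011 matches 110xxxxx → 2-byte sequence.
Byte 1: 0xC3 = 11000011, payload 00011 (5 bits).
Byte 2: 0x80 = 10000000 (10xxxxxx ✓), payload 000000.
Concatenate: 00011000000 = 0xC0 (11 bits → U+00C0).

U+00C0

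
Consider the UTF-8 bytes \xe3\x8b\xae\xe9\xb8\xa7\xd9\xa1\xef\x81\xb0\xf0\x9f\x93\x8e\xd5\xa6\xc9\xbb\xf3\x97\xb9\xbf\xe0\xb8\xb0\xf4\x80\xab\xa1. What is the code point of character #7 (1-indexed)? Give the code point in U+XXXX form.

Offset 0: leading byte 0xE3 = 11100011 → 3-byte char #1 = E3 8B AE.
Offset 3: leading byte 0xE9 = 11101001 → 3-byte char #2 = E9 B8 A7.
Offset 6: leading byte 0xD9 = 11011001 → 2-byte char #3 = D9 A1.
Offset 8: leading byte 0xEF = 11101111 → 3-byte char #4 = EF 81 B0.
Offset 11: leading byte 0xF0 = 11110000 → 4-byte char #5 = F0 9F 93 8E.
Offset 15: leading byte 0xD5 = 11010101 → 2-byte char #6 = D5 A6.
Offset 17: leading byte 0xC9 = 11001001 → 2-byte char #7 = C9 BB.
Leading byte 0xC9 = 11001001 matches 110xxxxx → 2-byte sequence.
Byte 1: 0xC9 = 11001001, payload 01001 (5 bits).
Byte 2: 0xBB = 10111011 (10xxxxxx ✓), payload 111011.
Concatenate: 01001111011 = 0x27B (11 bits → U+027B).

U+027B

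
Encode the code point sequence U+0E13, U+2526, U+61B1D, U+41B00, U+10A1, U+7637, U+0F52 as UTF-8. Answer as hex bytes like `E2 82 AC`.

U+0E13: 3-byte form → E0 B8 93.
U+2526: 3-byte form → E2 94 A6.
U+61B1D: 4-byte form → F1 A1 AC 9D.
U+41B00: 4-byte form → F1 81 AC 80.
U+10A1: 3-byte form → E1 82 A1.
U+7637: 3-byte form → E7 98 B7.
U+0F52: 3-byte form → E0 BD 92.
Concatenated (23 bytes): E0 B8 93 E2 94 A6 F1 A1 AC 9D F1 81 AC 80 E1 82 A1 E7 98 B7 E0 BD 92.

E0 B8 93 E2 94 A6 F1 A1 AC 9D F1 81 AC 80 E1 82 A1 E7 98 B7 E0 BD 92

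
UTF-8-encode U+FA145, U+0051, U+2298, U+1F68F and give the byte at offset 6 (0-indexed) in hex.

0x8A

U+FA145 → 4-byte form F3 BA 85 85 at offsets 0–3.
U+0051 → 1-byte form 51 at offsets 4–4.
U+2298 → 3-byte form E2 8A 98 at offsets 5–7.
Offset 6 falls in char 3's range; it's byte 2 of E2 8A 98 = 0x8A.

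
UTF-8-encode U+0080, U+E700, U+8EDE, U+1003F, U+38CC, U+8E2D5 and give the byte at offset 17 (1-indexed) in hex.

0x8E

1-indexed offset 17 is 0-indexed offset 16.
U+0080 → 2-byte form C2 80 at offsets 0–1.
U+E700 → 3-byte form EE 9C 80 at offsets 2–4.
U+8EDE → 3-byte form E8 BB 9E at offsets 5–7.
U+1003F → 4-byte form F0 90 80 BF at offsets 8–11.
U+38CC → 3-byte form E3 A3 8C at offsets 12–14.
U+8E2D5 → 4-byte form F2 8E 8B 95 at offsets 15–18.
Offset 16 falls in char 6's range; it's byte 2 of F2 8E 8B 95 = 0x8E.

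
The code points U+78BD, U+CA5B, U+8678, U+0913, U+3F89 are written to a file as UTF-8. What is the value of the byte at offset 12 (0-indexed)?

U+78BD → 3-byte form E7 A2 BD at offsets 0–2.
U+CA5B → 3-byte form EC A9 9B at offsets 3–5.
U+8678 → 3-byte form E8 99 B8 at offsets 6–8.
U+0913 → 3-byte form E0 A4 93 at offsets 9–11.
U+3F89 → 3-byte form E3 BE 89 at offsets 12–14.
Offset 12 falls in char 5's range; it's byte 1 of E3 BE 89 = 0xE3.

0xE3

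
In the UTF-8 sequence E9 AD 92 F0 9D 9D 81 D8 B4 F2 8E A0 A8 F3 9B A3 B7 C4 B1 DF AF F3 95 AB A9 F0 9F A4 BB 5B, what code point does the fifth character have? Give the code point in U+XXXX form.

U+DB8F7

Offset 0: leading byte 0xE9 = 11101001 → 3-byte char #1 = E9 AD 92.
Offset 3: leading byte 0xF0 = 11110000 → 4-byte char #2 = F0 9D 9D 81.
Offset 7: leading byte 0xD8 = 11011000 → 2-byte char #3 = D8 B4.
Offset 9: leading byte 0xF2 = 11110010 → 4-byte char #4 = F2 8E A0 A8.
Offset 13: leading byte 0xF3 = 11110011 → 4-byte char #5 = F3 9B A3 B7.
Leading byte 0xF3 = 11110011 matches 11110xxx → 4-byte sequence.
Byte 1: 0xF3 = 11110011, payload 011 (3 bits).
Byte 2: 0x9B = 10011011 (10xxxxxx ✓), payload 011011.
Byte 3: 0xA3 = 10100011 (10xxxxxx ✓), payload 100011.
Byte 4: 0xB7 = 10110111 (10xxxxxx ✓), payload 110111.
Concatenate: 011011011100011110111 = 0xDB8F7 (21 bits → U+DB8F7).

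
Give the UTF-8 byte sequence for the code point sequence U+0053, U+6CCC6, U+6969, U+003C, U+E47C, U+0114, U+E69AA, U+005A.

U+0053: 1-byte form → 53.
U+6CCC6: 4-byte form → F1 AC B3 86.
U+6969: 3-byte form → E6 A5 A9.
U+003C: 1-byte form → 3C.
U+E47C: 3-byte form → EE 91 BC.
U+0114: 2-byte form → C4 94.
U+E69AA: 4-byte form → F3 A6 A6 AA.
U+005A: 1-byte form → 5A.
Concatenated (19 bytes): 53 F1 AC B3 86 E6 A5 A9 3C EE 91 BC C4 94 F3 A6 A6 AA 5A.

53 F1 AC B3 86 E6 A5 A9 3C EE 91 BC C4 94 F3 A6 A6 AA 5A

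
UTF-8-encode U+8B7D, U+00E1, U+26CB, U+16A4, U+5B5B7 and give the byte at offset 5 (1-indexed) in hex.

0xA1

1-indexed offset 5 is 0-indexed offset 4.
U+8B7D → 3-byte form E8 AD BD at offsets 0–2.
U+00E1 → 2-byte form C3 A1 at offsets 3–4.
Offset 4 falls in char 2's range; it's byte 2 of C3 A1 = 0xA1.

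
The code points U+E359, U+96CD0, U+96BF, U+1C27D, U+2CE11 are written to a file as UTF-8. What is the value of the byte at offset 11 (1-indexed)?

1-indexed offset 11 is 0-indexed offset 10.
U+E359 → 3-byte form EE 8D 99 at offsets 0–2.
U+96CD0 → 4-byte form F2 96 B3 90 at offsets 3–6.
U+96BF → 3-byte form E9 9A BF at offsets 7–9.
U+1C27D → 4-byte form F0 9C 89 BD at offsets 10–13.
Offset 10 falls in char 4's range; it's byte 1 of F0 9C 89 BD = 0xF0.

0xF0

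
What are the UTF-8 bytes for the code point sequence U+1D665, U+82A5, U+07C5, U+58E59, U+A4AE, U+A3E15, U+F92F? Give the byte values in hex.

F0 9D 99 A5 E8 8A A5 DF 85 F1 98 B9 99 EA 92 AE F2 A3 B8 95 EF A4 AF

U+1D665: 4-byte form → F0 9D 99 A5.
U+82A5: 3-byte form → E8 8A A5.
U+07C5: 2-byte form → DF 85.
U+58E59: 4-byte form → F1 98 B9 99.
U+A4AE: 3-byte form → EA 92 AE.
U+A3E15: 4-byte form → F2 A3 B8 95.
U+F92F: 3-byte form → EF A4 AF.
Concatenated (23 bytes): F0 9D 99 A5 E8 8A A5 DF 85 F1 98 B9 99 EA 92 AE F2 A3 B8 95 EF A4 AF.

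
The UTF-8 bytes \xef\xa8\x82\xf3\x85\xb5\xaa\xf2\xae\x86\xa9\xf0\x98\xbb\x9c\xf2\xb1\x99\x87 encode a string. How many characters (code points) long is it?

5

Byte at offset 0: 0xEF = 11101111 → 3-byte char (#1). Advance 3.
Byte at offset 3: 0xF3 = 11110011 → 4-byte char (#2). Advance 4.
Byte at offset 7: 0xF2 = 11110010 → 4-byte char (#3). Advance 4.
Byte at offset 11: 0xF0 = 11110000 → 4-byte char (#4). Advance 4.
Byte at offset 15: 0xF2 = 11110010 → 4-byte char (#5). Advance 4.
Reached end at offset 19 after 5 code points.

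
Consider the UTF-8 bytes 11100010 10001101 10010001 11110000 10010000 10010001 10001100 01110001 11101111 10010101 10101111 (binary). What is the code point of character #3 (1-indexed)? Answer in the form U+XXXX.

Offset 0: leading byte 0xE2 = 11100010 → 3-byte char #1 = E2 8D 91.
Offset 3: leading byte 0xF0 = 11110000 → 4-byte char #2 = F0 90 91 8C.
Offset 7: leading byte 0x71 = 01110001 → 1-byte char #3 = 71.
Leading byte 0x71 = 01110001 matches 0xxxxxxx → 1-byte sequence.
Byte 1: 0x71 = 01110001, payload 1110001 (7 bits).
Concatenate: 1110001 = 0x71 (7 bits → U+0071).

U+0071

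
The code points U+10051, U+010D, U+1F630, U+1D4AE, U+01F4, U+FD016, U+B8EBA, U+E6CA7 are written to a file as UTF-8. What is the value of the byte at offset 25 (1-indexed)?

0xF3

1-indexed offset 25 is 0-indexed offset 24.
U+10051 → 4-byte form F0 90 81 91 at offsets 0–3.
U+010D → 2-byte form C4 8D at offsets 4–5.
U+1F630 → 4-byte form F0 9F 98 B0 at offsets 6–9.
U+1D4AE → 4-byte form F0 9D 92 AE at offsets 10–13.
U+01F4 → 2-byte form C7 B4 at offsets 14–15.
U+FD016 → 4-byte form F3 BD 80 96 at offsets 16–19.
U+B8EBA → 4-byte form F2 B8 BA BA at offsets 20–23.
U+E6CA7 → 4-byte form F3 A6 B2 A7 at offsets 24–27.
Offset 24 falls in char 8's range; it's byte 1 of F3 A6 B2 A7 = 0xF3.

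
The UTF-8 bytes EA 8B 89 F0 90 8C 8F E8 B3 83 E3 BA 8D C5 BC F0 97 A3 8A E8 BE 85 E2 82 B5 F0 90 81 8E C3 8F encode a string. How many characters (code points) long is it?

Byte at offset 0: 0xEA = 11101010 → 3-byte char (#1). Advance 3.
Byte at offset 3: 0xF0 = 11110000 → 4-byte char (#2). Advance 4.
Byte at offset 7: 0xE8 = 11101000 → 3-byte char (#3). Advance 3.
Byte at offset 10: 0xE3 = 11100011 → 3-byte char (#4). Advance 3.
Byte at offset 13: 0xC5 = 11000101 → 2-byte char (#5). Advance 2.
Byte at offset 15: 0xF0 = 11110000 → 4-byte char (#6). Advance 4.
Byte at offset 19: 0xE8 = 11101000 → 3-byte char (#7). Advance 3.
Byte at offset 22: 0xE2 = 11100010 → 3-byte char (#8). Advance 3.
Byte at offset 25: 0xF0 = 11110000 → 4-byte char (#9). Advance 4.
Byte at offset 29: 0xC3 = 11000011 → 2-byte char (#10). Advance 2.
Reached end at offset 31 after 10 code points.

10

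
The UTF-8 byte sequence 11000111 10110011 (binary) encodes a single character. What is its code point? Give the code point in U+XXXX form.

Leading byte 0xC7 = 11000111 matches 110xxxxx → 2-byte sequence.
Byte 1: 0xC7 = 11000111, payload 00111 (5 bits).
Byte 2: 0xB3 = 10110011 (10xxxxxx ✓), payload 110011.
Concatenate: 00111110011 = 0x1F3 (11 bits → U+01F3).

U+01F3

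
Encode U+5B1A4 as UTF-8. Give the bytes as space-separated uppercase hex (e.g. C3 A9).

F1 9B 86 A4

U+5B1A4 = 0x5B1A4 = 373156 decimal. In range U+10000–U+10FFFF → 4-byte form: 11110xxx 10xxxxxx 10xxxxxx 10xxxxxx.
Binary (21 bits): 001011011000110100100.
Split 3+6+6+6: 001 | 011011 | 000110 | 100100.
Byte 1: 11110001 = 0xF1.
Byte 2: 10011011 = 0x9B.
Byte 3: 10000110 = 0x86.
Byte 4: 10100100 = 0xA4.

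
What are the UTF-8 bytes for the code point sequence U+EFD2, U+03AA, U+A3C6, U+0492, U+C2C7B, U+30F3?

EE BF 92 CE AA EA 8F 86 D2 92 F3 82 B1 BB E3 83 B3

U+EFD2: 3-byte form → EE BF 92.
U+03AA: 2-byte form → CE AA.
U+A3C6: 3-byte form → EA 8F 86.
U+0492: 2-byte form → D2 92.
U+C2C7B: 4-byte form → F3 82 B1 BB.
U+30F3: 3-byte form → E3 83 B3.
Concatenated (17 bytes): EE BF 92 CE AA EA 8F 86 D2 92 F3 82 B1 BB E3 83 B3.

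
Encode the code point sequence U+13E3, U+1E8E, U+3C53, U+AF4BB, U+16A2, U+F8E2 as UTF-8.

U+13E3: 3-byte form → E1 8F A3.
U+1E8E: 3-byte form → E1 BA 8E.
U+3C53: 3-byte form → E3 B1 93.
U+AF4BB: 4-byte form → F2 AF 92 BB.
U+16A2: 3-byte form → E1 9A A2.
U+F8E2: 3-byte form → EF A3 A2.
Concatenated (19 bytes): E1 8F A3 E1 BA 8E E3 B1 93 F2 AF 92 BB E1 9A A2 EF A3 A2.

E1 8F A3 E1 BA 8E E3 B1 93 F2 AF 92 BB E1 9A A2 EF A3 A2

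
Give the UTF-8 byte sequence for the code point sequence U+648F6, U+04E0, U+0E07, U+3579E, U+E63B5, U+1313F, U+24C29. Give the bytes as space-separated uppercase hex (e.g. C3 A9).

F1 A4 A3 B6 D3 A0 E0 B8 87 F0 B5 9E 9E F3 A6 8E B5 F0 93 84 BF F0 A4 B0 A9

U+648F6: 4-byte form → F1 A4 A3 B6.
U+04E0: 2-byte form → D3 A0.
U+0E07: 3-byte form → E0 B8 87.
U+3579E: 4-byte form → F0 B5 9E 9E.
U+E63B5: 4-byte form → F3 A6 8E B5.
U+1313F: 4-byte form → F0 93 84 BF.
U+24C29: 4-byte form → F0 A4 B0 A9.
Concatenated (25 bytes): F1 A4 A3 B6 D3 A0 E0 B8 87 F0 B5 9E 9E F3 A6 8E B5 F0 93 84 BF F0 A4 B0 A9.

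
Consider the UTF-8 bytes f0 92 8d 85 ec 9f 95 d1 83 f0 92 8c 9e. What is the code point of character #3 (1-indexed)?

U+0443

Offset 0: leading byte 0xF0 = 11110000 → 4-byte char #1 = F0 92 8D 85.
Offset 4: leading byte 0xEC = 11101100 → 3-byte char #2 = EC 9F 95.
Offset 7: leading byte 0xD1 = 11010001 → 2-byte char #3 = D1 83.
Leading byte 0xD1 = 11010001 matches 110xxxxx → 2-byte sequence.
Byte 1: 0xD1 = 11010001, payload 10001 (5 bits).
Byte 2: 0x83 = 10000011 (10xxxxxx ✓), payload 000011.
Concatenate: 10001000011 = 0x443 (11 bits → U+0443).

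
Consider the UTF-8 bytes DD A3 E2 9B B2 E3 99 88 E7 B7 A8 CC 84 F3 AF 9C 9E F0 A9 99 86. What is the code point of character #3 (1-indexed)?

Offset 0: leading byte 0xDD = 11011101 → 2-byte char #1 = DD A3.
Offset 2: leading byte 0xE2 = 11100010 → 3-byte char #2 = E2 9B B2.
Offset 5: leading byte 0xE3 = 11100011 → 3-byte char #3 = E3 99 88.
Leading byte 0xE3 = 11100011 matches 1110xxxx → 3-byte sequence.
Byte 1: 0xE3 = 11100011, payload 0011 (4 bits).
Byte 2: 0x99 = 10011001 (10xxxxxx ✓), payload 011001.
Byte 3: 0x88 = 10001000 (10xxxxxx ✓), payload 001000.
Concatenate: 0011011001001000 = 0x3648 (16 bits → U+3648).

U+3648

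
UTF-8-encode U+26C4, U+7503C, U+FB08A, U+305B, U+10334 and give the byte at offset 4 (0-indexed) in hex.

U+26C4 → 3-byte form E2 9B 84 at offsets 0–2.
U+7503C → 4-byte form F1 B5 80 BC at offsets 3–6.
Offset 4 falls in char 2's range; it's byte 2 of F1 B5 80 BC = 0xB5.

0xB5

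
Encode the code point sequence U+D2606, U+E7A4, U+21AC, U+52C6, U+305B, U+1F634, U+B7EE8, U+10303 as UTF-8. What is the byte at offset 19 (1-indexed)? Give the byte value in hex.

1-indexed offset 19 is 0-indexed offset 18.
U+D2606 → 4-byte form F3 92 98 86 at offsets 0–3.
U+E7A4 → 3-byte form EE 9E A4 at offsets 4–6.
U+21AC → 3-byte form E2 86 AC at offsets 7–9.
U+52C6 → 3-byte form E5 8B 86 at offsets 10–12.
U+305B → 3-byte form E3 81 9B at offsets 13–15.
U+1F634 → 4-byte form F0 9F 98 B4 at offsets 16–19.
Offset 18 falls in char 6's range; it's byte 3 of F0 9F 98 B4 = 0x98.

0x98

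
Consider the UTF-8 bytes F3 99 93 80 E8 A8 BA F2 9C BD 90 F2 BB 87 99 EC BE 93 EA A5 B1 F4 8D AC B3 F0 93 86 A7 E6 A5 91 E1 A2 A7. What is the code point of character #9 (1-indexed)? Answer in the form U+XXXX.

Offset 0: leading byte 0xF3 = 11110011 → 4-byte char #1 = F3 99 93 80.
Offset 4: leading byte 0xE8 = 11101000 → 3-byte char #2 = E8 A8 BA.
Offset 7: leading byte 0xF2 = 11110010 → 4-byte char #3 = F2 9C BD 90.
Offset 11: leading byte 0xF2 = 11110010 → 4-byte char #4 = F2 BB 87 99.
Offset 15: leading byte 0xEC = 11101100 → 3-byte char #5 = EC BE 93.
Offset 18: leading byte 0xEA = 11101010 → 3-byte char #6 = EA A5 B1.
Offset 21: leading byte 0xF4 = 11110100 → 4-byte char #7 = F4 8D AC B3.
Offset 25: leading byte 0xF0 = 11110000 → 4-byte char #8 = F0 93 86 A7.
Offset 29: leading byte 0xE6 = 11100110 → 3-byte char #9 = E6 A5 91.
Leading byte 0xE6 = 11100110 matches 1110xxxx → 3-byte sequence.
Byte 1: 0xE6 = 11100110, payload 0110 (4 bits).
Byte 2: 0xA5 = 10100101 (10xxxxxx ✓), payload 100101.
Byte 3: 0x91 = 10010001 (10xxxxxx ✓), payload 010001.
Concatenate: 0110100101010001 = 0x6951 (16 bits → U+6951).

U+6951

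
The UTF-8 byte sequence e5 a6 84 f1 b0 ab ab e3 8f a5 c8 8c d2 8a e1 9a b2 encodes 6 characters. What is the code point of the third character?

Offset 0: leading byte 0xE5 = 11100101 → 3-byte char #1 = E5 A6 84.
Offset 3: leading byte 0xF1 = 11110001 → 4-byte char #2 = F1 B0 AB AB.
Offset 7: leading byte 0xE3 = 11100011 → 3-byte char #3 = E3 8F A5.
Leading byte 0xE3 = 11100011 matches 1110xxxx → 3-byte sequence.
Byte 1: 0xE3 = 11100011, payload 0011 (4 bits).
Byte 2: 0x8F = 10001111 (10xxxxxx ✓), payload 001111.
Byte 3: 0xA5 = 10100101 (10xxxxxx ✓), payload 100101.
Concatenate: 0011001111100101 = 0x33E5 (16 bits → U+33E5).

U+33E5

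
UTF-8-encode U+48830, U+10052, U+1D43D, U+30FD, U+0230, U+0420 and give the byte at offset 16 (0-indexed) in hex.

U+48830 → 4-byte form F1 88 A0 B0 at offsets 0–3.
U+10052 → 4-byte form F0 90 81 92 at offsets 4–7.
U+1D43D → 4-byte form F0 9D 90 BD at offsets 8–11.
U+30FD → 3-byte form E3 83 BD at offsets 12–14.
U+0230 → 2-byte form C8 B0 at offsets 15–16.
Offset 16 falls in char 5's range; it's byte 2 of C8 B0 = 0xB0.

0xB0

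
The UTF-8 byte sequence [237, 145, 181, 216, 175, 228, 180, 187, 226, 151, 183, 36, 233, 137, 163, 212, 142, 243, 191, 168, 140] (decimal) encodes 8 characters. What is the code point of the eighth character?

Offset 0: leading byte 0xED = 11101101 → 3-byte char #1 = ED 91 B5.
Offset 3: leading byte 0xD8 = 11011000 → 2-byte char #2 = D8 AF.
Offset 5: leading byte 0xE4 = 11100100 → 3-byte char #3 = E4 B4 BB.
Offset 8: leading byte 0xE2 = 11100010 → 3-byte char #4 = E2 97 B7.
Offset 11: leading byte 0x24 = 00100100 → 1-byte char #5 = 24.
Offset 12: leading byte 0xE9 = 11101001 → 3-byte char #6 = E9 89 A3.
Offset 15: leading byte 0xD4 = 11010100 → 2-byte char #7 = D4 8E.
Offset 17: leading byte 0xF3 = 11110011 → 4-byte char #8 = F3 BF A8 8C.
Leading byte 0xF3 = 11110011 matches 11110xxx → 4-byte sequence.
Byte 1: 0xF3 = 11110011, payload 011 (3 bits).
Byte 2: 0xBF = 10111111 (10xxxxxx ✓), payload 111111.
Byte 3: 0xA8 = 10101000 (10xxxxxx ✓), payload 101000.
Byte 4: 0x8C = 10001100 (10xxxxxx ✓), payload 001100.
Concatenate: 011111111101000001100 = 0xFFA0C (21 bits → U+FFA0C).

U+FFA0C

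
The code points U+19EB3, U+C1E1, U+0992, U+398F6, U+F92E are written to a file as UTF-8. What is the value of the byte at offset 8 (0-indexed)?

U+19EB3 → 4-byte form F0 99 BA B3 at offsets 0–3.
U+C1E1 → 3-byte form EC 87 A1 at offsets 4–6.
U+0992 → 3-byte form E0 A6 92 at offsets 7–9.
Offset 8 falls in char 3's range; it's byte 2 of E0 A6 92 = 0xA6.

0xA6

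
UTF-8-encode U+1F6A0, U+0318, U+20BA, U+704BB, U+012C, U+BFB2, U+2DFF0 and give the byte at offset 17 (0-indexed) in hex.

U+1F6A0 → 4-byte form F0 9F 9A A0 at offsets 0–3.
U+0318 → 2-byte form CC 98 at offsets 4–5.
U+20BA → 3-byte form E2 82 BA at offsets 6–8.
U+704BB → 4-byte form F1 B0 92 BB at offsets 9–12.
U+012C → 2-byte form C4 AC at offsets 13–14.
U+BFB2 → 3-byte form EB BE B2 at offsets 15–17.
Offset 17 falls in char 6's range; it's byte 3 of EB BE B2 = 0xB2.

0xB2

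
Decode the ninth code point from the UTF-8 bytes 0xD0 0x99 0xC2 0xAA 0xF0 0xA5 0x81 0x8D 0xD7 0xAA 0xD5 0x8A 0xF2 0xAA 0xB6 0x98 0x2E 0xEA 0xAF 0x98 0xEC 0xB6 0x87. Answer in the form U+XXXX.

U+CD87

Offset 0: leading byte 0xD0 = 11010000 → 2-byte char #1 = D0 99.
Offset 2: leading byte 0xC2 = 11000010 → 2-byte char #2 = C2 AA.
Offset 4: leading byte 0xF0 = 11110000 → 4-byte char #3 = F0 A5 81 8D.
Offset 8: leading byte 0xD7 = 11010111 → 2-byte char #4 = D7 AA.
Offset 10: leading byte 0xD5 = 11010101 → 2-byte char #5 = D5 8A.
Offset 12: leading byte 0xF2 = 11110010 → 4-byte char #6 = F2 AA B6 98.
Offset 16: leading byte 0x2E = 00101110 → 1-byte char #7 = 2E.
Offset 17: leading byte 0xEA = 11101010 → 3-byte char #8 = EA AF 98.
Offset 20: leading byte 0xEC = 11101100 → 3-byte char #9 = EC B6 87.
Leading byte 0xEC = 11101100 matches 1110xxxx → 3-byte sequence.
Byte 1: 0xEC = 11101100, payload 1100 (4 bits).
Byte 2: 0xB6 = 10110110 (10xxxxxx ✓), payload 110110.
Byte 3: 0x87 = 10000111 (10xxxxxx ✓), payload 000111.
Concatenate: 1100110110000111 = 0xCD87 (16 bits → U+CD87).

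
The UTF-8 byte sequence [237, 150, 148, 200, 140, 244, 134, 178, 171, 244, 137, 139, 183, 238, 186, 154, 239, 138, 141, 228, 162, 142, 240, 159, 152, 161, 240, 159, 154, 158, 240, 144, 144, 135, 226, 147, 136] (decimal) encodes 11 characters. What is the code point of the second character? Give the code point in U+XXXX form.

Offset 0: leading byte 0xED = 11101101 → 3-byte char #1 = ED 96 94.
Offset 3: leading byte 0xC8 = 11001000 → 2-byte char #2 = C8 8C.
Leading byte 0xC8 = 11001000 matches 110xxxxx → 2-byte sequence.
Byte 1: 0xC8 = 11001000, payload 01000 (5 bits).
Byte 2: 0x8C = 10001100 (10xxxxxx ✓), payload 001100.
Concatenate: 01000001100 = 0x20C (11 bits → U+020C).

U+020C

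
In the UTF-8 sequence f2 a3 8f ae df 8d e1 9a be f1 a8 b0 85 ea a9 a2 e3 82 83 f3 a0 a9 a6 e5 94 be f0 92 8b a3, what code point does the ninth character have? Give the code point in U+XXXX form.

Offset 0: leading byte 0xF2 = 11110010 → 4-byte char #1 = F2 A3 8F AE.
Offset 4: leading byte 0xDF = 11011111 → 2-byte char #2 = DF 8D.
Offset 6: leading byte 0xE1 = 11100001 → 3-byte char #3 = E1 9A BE.
Offset 9: leading byte 0xF1 = 11110001 → 4-byte char #4 = F1 A8 B0 85.
Offset 13: leading byte 0xEA = 11101010 → 3-byte char #5 = EA A9 A2.
Offset 16: leading byte 0xE3 = 11100011 → 3-byte char #6 = E3 82 83.
Offset 19: leading byte 0xF3 = 11110011 → 4-byte char #7 = F3 A0 A9 A6.
Offset 23: leading byte 0xE5 = 11100101 → 3-byte char #8 = E5 94 BE.
Offset 26: leading byte 0xF0 = 11110000 → 4-byte char #9 = F0 92 8B A3.
Leading byte 0xF0 = 11110000 matches 11110xxx → 4-byte sequence.
Byte 1: 0xF0 = 11110000, payload 000 (3 bits).
Byte 2: 0x92 = 10010010 (10xxxxxx ✓), payload 010010.
Byte 3: 0x8B = 10001011 (10xxxxxx ✓), payload 001011.
Byte 4: 0xA3 = 10100011 (10xxxxxx ✓), payload 100011.
Concatenate: 000010010001011100011 = 0x122E3 (21 bits → U+122E3).

U+122E3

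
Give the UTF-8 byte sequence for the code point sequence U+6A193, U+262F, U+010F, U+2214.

F1 AA 86 93 E2 98 AF C4 8F E2 88 94

U+6A193: 4-byte form → F1 AA 86 93.
U+262F: 3-byte form → E2 98 AF.
U+010F: 2-byte form → C4 8F.
U+2214: 3-byte form → E2 88 94.
Concatenated (12 bytes): F1 AA 86 93 E2 98 AF C4 8F E2 88 94.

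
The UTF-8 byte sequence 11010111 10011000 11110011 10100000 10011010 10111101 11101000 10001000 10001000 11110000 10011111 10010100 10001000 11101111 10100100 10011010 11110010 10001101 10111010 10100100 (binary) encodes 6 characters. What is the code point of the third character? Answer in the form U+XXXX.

U+8208

Offset 0: leading byte 0xD7 = 11010111 → 2-byte char #1 = D7 98.
Offset 2: leading byte 0xF3 = 11110011 → 4-byte char #2 = F3 A0 9A BD.
Offset 6: leading byte 0xE8 = 11101000 → 3-byte char #3 = E8 88 88.
Leading byte 0xE8 = 11101000 matches 1110xxxx → 3-byte sequence.
Byte 1: 0xE8 = 11101000, payload 1000 (4 bits).
Byte 2: 0x88 = 10001000 (10xxxxxx ✓), payload 001000.
Byte 3: 0x88 = 10001000 (10xxxxxx ✓), payload 001000.
Concatenate: 1000001000001000 = 0x8208 (16 bits → U+8208).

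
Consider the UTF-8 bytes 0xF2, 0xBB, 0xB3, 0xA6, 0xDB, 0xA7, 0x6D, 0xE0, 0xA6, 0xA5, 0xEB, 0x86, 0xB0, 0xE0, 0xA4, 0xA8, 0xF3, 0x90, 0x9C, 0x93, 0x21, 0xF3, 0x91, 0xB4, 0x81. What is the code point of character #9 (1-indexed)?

U+D1D01

Offset 0: leading byte 0xF2 = 11110010 → 4-byte char #1 = F2 BB B3 A6.
Offset 4: leading byte 0xDB = 11011011 → 2-byte char #2 = DB A7.
Offset 6: leading byte 0x6D = 01101101 → 1-byte char #3 = 6D.
Offset 7: leading byte 0xE0 = 11100000 → 3-byte char #4 = E0 A6 A5.
Offset 10: leading byte 0xEB = 11101011 → 3-byte char #5 = EB 86 B0.
Offset 13: leading byte 0xE0 = 11100000 → 3-byte char #6 = E0 A4 A8.
Offset 16: leading byte 0xF3 = 11110011 → 4-byte char #7 = F3 90 9C 93.
Offset 20: leading byte 0x21 = 00100001 → 1-byte char #8 = 21.
Offset 21: leading byte 0xF3 = 11110011 → 4-byte char #9 = F3 91 B4 81.
Leading byte 0xF3 = 11110011 matches 11110xxx → 4-byte sequence.
Byte 1: 0xF3 = 11110011, payload 011 (3 bits).
Byte 2: 0x91 = 10010001 (10xxxxxx ✓), payload 010001.
Byte 3: 0xB4 = 10110100 (10xxxxxx ✓), payload 110100.
Byte 4: 0x81 = 10000001 (10xxxxxx ✓), payload 000001.
Concatenate: 011010001110100000001 = 0xD1D01 (21 bits → U+D1D01).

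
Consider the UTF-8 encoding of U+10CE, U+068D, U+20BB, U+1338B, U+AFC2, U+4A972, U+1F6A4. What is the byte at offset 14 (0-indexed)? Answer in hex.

0x82

U+10CE → 3-byte form E1 83 8E at offsets 0–2.
U+068D → 2-byte form DA 8D at offsets 3–4.
U+20BB → 3-byte form E2 82 BB at offsets 5–7.
U+1338B → 4-byte form F0 93 8E 8B at offsets 8–11.
U+AFC2 → 3-byte form EA BF 82 at offsets 12–14.
Offset 14 falls in char 5's range; it's byte 3 of EA BF 82 = 0x82.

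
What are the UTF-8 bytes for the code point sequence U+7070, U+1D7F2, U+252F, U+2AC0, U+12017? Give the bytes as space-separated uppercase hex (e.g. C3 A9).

U+7070: 3-byte form → E7 81 B0.
U+1D7F2: 4-byte form → F0 9D 9F B2.
U+252F: 3-byte form → E2 94 AF.
U+2AC0: 3-byte form → E2 AB 80.
U+12017: 4-byte form → F0 92 80 97.
Concatenated (17 bytes): E7 81 B0 F0 9D 9F B2 E2 94 AF E2 AB 80 F0 92 80 97.

E7 81 B0 F0 9D 9F B2 E2 94 AF E2 AB 80 F0 92 80 97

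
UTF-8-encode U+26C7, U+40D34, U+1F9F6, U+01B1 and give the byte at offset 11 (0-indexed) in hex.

0xC6

U+26C7 → 3-byte form E2 9B 87 at offsets 0–2.
U+40D34 → 4-byte form F1 80 B4 B4 at offsets 3–6.
U+1F9F6 → 4-byte form F0 9F A7 B6 at offsets 7–10.
U+01B1 → 2-byte form C6 B1 at offsets 11–12.
Offset 11 falls in char 4's range; it's byte 1 of C6 B1 = 0xC6.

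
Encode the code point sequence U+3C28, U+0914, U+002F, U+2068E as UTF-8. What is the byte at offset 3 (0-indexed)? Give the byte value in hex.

0xE0

U+3C28 → 3-byte form E3 B0 A8 at offsets 0–2.
U+0914 → 3-byte form E0 A4 94 at offsets 3–5.
Offset 3 falls in char 2's range; it's byte 1 of E0 A4 94 = 0xE0.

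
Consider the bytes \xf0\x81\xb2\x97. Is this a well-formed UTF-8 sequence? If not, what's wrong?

invalid (overlong encoding)

Leading byte 0xF0 = 11110000 → 4-byte form.
Continuation bytes all match 10xxxxxx. Payload decodes to 0x1C97.
But 0x1C97 < 0x10000, the minimum for a 4-byte sequence — this is an overlong encoding.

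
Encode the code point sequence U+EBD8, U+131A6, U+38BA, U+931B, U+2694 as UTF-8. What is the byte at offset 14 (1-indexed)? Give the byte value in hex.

0xE2

1-indexed offset 14 is 0-indexed offset 13.
U+EBD8 → 3-byte form EE AF 98 at offsets 0–2.
U+131A6 → 4-byte form F0 93 86 A6 at offsets 3–6.
U+38BA → 3-byte form E3 A2 BA at offsets 7–9.
U+931B → 3-byte form E9 8C 9B at offsets 10–12.
U+2694 → 3-byte form E2 9A 94 at offsets 13–15.
Offset 13 falls in char 5's range; it's byte 1 of E2 9A 94 = 0xE2.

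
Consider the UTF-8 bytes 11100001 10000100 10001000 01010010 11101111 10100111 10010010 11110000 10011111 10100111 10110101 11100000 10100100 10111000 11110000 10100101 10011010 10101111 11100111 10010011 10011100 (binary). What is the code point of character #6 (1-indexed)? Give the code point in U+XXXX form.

U+256AF

Offset 0: leading byte 0xE1 = 11100001 → 3-byte char #1 = E1 84 88.
Offset 3: leading byte 0x52 = 01010010 → 1-byte char #2 = 52.
Offset 4: leading byte 0xEF = 11101111 → 3-byte char #3 = EF A7 92.
Offset 7: leading byte 0xF0 = 11110000 → 4-byte char #4 = F0 9F A7 B5.
Offset 11: leading byte 0xE0 = 11100000 → 3-byte char #5 = E0 A4 B8.
Offset 14: leading byte 0xF0 = 11110000 → 4-byte char #6 = F0 A5 9A AF.
Leading byte 0xF0 = 11110000 matches 11110xxx → 4-byte sequence.
Byte 1: 0xF0 = 11110000, payload 000 (3 bits).
Byte 2: 0xA5 = 10100101 (10xxxxxx ✓), payload 100101.
Byte 3: 0x9A = 10011010 (10xxxxxx ✓), payload 011010.
Byte 4: 0xAF = 10101111 (10xxxxxx ✓), payload 101111.
Concatenate: 000100101011010101111 = 0x256AF (21 bits → U+256AF).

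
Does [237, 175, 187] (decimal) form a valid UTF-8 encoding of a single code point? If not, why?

Structurally a 3-byte sequence; payload = 0xDBFB.
But 0xDBFB is in U+D800–U+DFFF, the surrogate range. Surrogates are not Unicode scalar values and are forbidden in UTF-8.

invalid (encodes a surrogate (U+D800–U+DFFF))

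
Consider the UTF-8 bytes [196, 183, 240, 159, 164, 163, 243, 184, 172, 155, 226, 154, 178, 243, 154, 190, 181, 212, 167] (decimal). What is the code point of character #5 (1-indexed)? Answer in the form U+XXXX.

Offset 0: leading byte 0xC4 = 11000100 → 2-byte char #1 = C4 B7.
Offset 2: leading byte 0xF0 = 11110000 → 4-byte char #2 = F0 9F A4 A3.
Offset 6: leading byte 0xF3 = 11110011 → 4-byte char #3 = F3 B8 AC 9B.
Offset 10: leading byte 0xE2 = 11100010 → 3-byte char #4 = E2 9A B2.
Offset 13: leading byte 0xF3 = 11110011 → 4-byte char #5 = F3 9A BE B5.
Leading byte 0xF3 = 11110011 matches 11110xxx → 4-byte sequence.
Byte 1: 0xF3 = 11110011, payload 011 (3 bits).
Byte 2: 0x9A = 10011010 (10xxxxxx ✓), payload 011010.
Byte 3: 0xBE = 10111110 (10xxxxxx ✓), payload 111110.
Byte 4: 0xB5 = 10110101 (10xxxxxx ✓), payload 110101.
Concatenate: 011011010111110110101 = 0xDAFB5 (21 bits → U+DAFB5).

U+DAFB5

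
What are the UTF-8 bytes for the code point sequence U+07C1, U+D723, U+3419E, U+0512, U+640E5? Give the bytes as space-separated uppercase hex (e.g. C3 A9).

DF 81 ED 9C A3 F0 B4 86 9E D4 92 F1 A4 83 A5

U+07C1: 2-byte form → DF 81.
U+D723: 3-byte form → ED 9C A3.
U+3419E: 4-byte form → F0 B4 86 9E.
U+0512: 2-byte form → D4 92.
U+640E5: 4-byte form → F1 A4 83 A5.
Concatenated (15 bytes): DF 81 ED 9C A3 F0 B4 86 9E D4 92 F1 A4 83 A5.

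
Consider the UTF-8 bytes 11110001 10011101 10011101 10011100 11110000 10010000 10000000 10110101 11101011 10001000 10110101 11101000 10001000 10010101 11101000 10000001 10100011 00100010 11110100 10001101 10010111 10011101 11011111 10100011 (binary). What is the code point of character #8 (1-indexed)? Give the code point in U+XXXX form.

U+07E3

Offset 0: leading byte 0xF1 = 11110001 → 4-byte char #1 = F1 9D 9D 9C.
Offset 4: leading byte 0xF0 = 11110000 → 4-byte char #2 = F0 90 80 B5.
Offset 8: leading byte 0xEB = 11101011 → 3-byte char #3 = EB 88 B5.
Offset 11: leading byte 0xE8 = 11101000 → 3-byte char #4 = E8 88 95.
Offset 14: leading byte 0xE8 = 11101000 → 3-byte char #5 = E8 81 A3.
Offset 17: leading byte 0x22 = 00100010 → 1-byte char #6 = 22.
Offset 18: leading byte 0xF4 = 11110100 → 4-byte char #7 = F4 8D 97 9D.
Offset 22: leading byte 0xDF = 11011111 → 2-byte char #8 = DF A3.
Leading byte 0xDF = 11011111 matches 110xxxxx → 2-byte sequence.
Byte 1: 0xDF = 11011111, payload 11111 (5 bits).
Byte 2: 0xA3 = 10100011 (10xxxxxx ✓), payload 100011.
Concatenate: 11111100011 = 0x7E3 (11 bits → U+07E3).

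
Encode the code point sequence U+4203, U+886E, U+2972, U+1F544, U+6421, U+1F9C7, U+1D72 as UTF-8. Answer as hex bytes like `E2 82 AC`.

E4 88 83 E8 A1 AE E2 A5 B2 F0 9F 95 84 E6 90 A1 F0 9F A7 87 E1 B5 B2

U+4203: 3-byte form → E4 88 83.
U+886E: 3-byte form → E8 A1 AE.
U+2972: 3-byte form → E2 A5 B2.
U+1F544: 4-byte form → F0 9F 95 84.
U+6421: 3-byte form → E6 90 A1.
U+1F9C7: 4-byte form → F0 9F A7 87.
U+1D72: 3-byte form → E1 B5 B2.
Concatenated (23 bytes): E4 88 83 E8 A1 AE E2 A5 B2 F0 9F 95 84 E6 90 A1 F0 9F A7 87 E1 B5 B2.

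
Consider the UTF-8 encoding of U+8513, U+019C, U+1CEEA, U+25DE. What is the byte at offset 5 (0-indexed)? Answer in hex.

U+8513 → 3-byte form E8 94 93 at offsets 0–2.
U+019C → 2-byte form C6 9C at offsets 3–4.
U+1CEEA → 4-byte form F0 9C BB AA at offsets 5–8.
Offset 5 falls in char 3's range; it's byte 1 of F0 9C BB AA = 0xF0.

0xF0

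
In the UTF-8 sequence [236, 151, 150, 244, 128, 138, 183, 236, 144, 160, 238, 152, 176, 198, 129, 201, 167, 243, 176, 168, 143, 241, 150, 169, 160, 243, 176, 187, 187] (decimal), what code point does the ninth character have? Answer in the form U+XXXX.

Offset 0: leading byte 0xEC = 11101100 → 3-byte char #1 = EC 97 96.
Offset 3: leading byte 0xF4 = 11110100 → 4-byte char #2 = F4 80 8A B7.
Offset 7: leading byte 0xEC = 11101100 → 3-byte char #3 = EC 90 A0.
Offset 10: leading byte 0xEE = 11101110 → 3-byte char #4 = EE 98 B0.
Offset 13: leading byte 0xC6 = 11000110 → 2-byte char #5 = C6 81.
Offset 15: leading byte 0xC9 = 11001001 → 2-byte char #6 = C9 A7.
Offset 17: leading byte 0xF3 = 11110011 → 4-byte char #7 = F3 B0 A8 8F.
Offset 21: leading byte 0xF1 = 11110001 → 4-byte char #8 = F1 96 A9 A0.
Offset 25: leading byte 0xF3 = 11110011 → 4-byte char #9 = F3 B0 BB BB.
Leading byte 0xF3 = 11110011 matches 11110xxx → 4-byte sequence.
Byte 1: 0xF3 = 11110011, payload 011 (3 bits).
Byte 2: 0xB0 = 10110000 (10xxxxxx ✓), payload 110000.
Byte 3: 0xBB = 10111011 (10xxxxxx ✓), payload 111011.
Byte 4: 0xBB = 10111011 (10xxxxxx ✓), payload 111011.
Concatenate: 011110000111011111011 = 0xF0EFB (21 bits → U+F0EFB).

U+F0EFB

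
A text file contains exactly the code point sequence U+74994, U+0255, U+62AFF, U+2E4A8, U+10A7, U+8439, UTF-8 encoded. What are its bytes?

U+74994: 4-byte form → F1 B4 A6 94.
U+0255: 2-byte form → C9 95.
U+62AFF: 4-byte form → F1 A2 AB BF.
U+2E4A8: 4-byte form → F0 AE 92 A8.
U+10A7: 3-byte form → E1 82 A7.
U+8439: 3-byte form → E8 90 B9.
Concatenated (20 bytes): F1 B4 A6 94 C9 95 F1 A2 AB BF F0 AE 92 A8 E1 82 A7 E8 90 B9.

F1 B4 A6 94 C9 95 F1 A2 AB BF F0 AE 92 A8 E1 82 A7 E8 90 B9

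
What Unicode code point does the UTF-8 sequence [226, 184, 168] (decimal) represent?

U+2E28

Leading byte 0xE2 = 11100010 matches 1110xxxx → 3-byte sequence.
Byte 1: 0xE2 = 11100010, payload 0010 (4 bits).
Byte 2: 0xB8 = 10111000 (10xxxxxx ✓), payload 111000.
Byte 3: 0xA8 = 10101000 (10xxxxxx ✓), payload 101000.
Concatenate: 0010111000101000 = 0x2E28 (16 bits → U+2E28).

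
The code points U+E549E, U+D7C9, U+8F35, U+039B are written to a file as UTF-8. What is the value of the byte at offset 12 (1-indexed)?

0x9B

1-indexed offset 12 is 0-indexed offset 11.
U+E549E → 4-byte form F3 A5 92 9E at offsets 0–3.
U+D7C9 → 3-byte form ED 9F 89 at offsets 4–6.
U+8F35 → 3-byte form E8 BC B5 at offsets 7–9.
U+039B → 2-byte form CE 9B at offsets 10–11.
Offset 11 falls in char 4's range; it's byte 2 of CE 9B = 0x9B.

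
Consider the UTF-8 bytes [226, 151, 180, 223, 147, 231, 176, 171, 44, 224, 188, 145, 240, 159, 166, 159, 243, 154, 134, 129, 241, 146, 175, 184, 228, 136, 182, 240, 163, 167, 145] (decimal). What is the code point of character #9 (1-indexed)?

Offset 0: leading byte 0xE2 = 11100010 → 3-byte char #1 = E2 97 B4.
Offset 3: leading byte 0xDF = 11011111 → 2-byte char #2 = DF 93.
Offset 5: leading byte 0xE7 = 11100111 → 3-byte char #3 = E7 B0 AB.
Offset 8: leading byte 0x2C = 00101100 → 1-byte char #4 = 2C.
Offset 9: leading byte 0xE0 = 11100000 → 3-byte char #5 = E0 BC 91.
Offset 12: leading byte 0xF0 = 11110000 → 4-byte char #6 = F0 9F A6 9F.
Offset 16: leading byte 0xF3 = 11110011 → 4-byte char #7 = F3 9A 86 81.
Offset 20: leading byte 0xF1 = 11110001 → 4-byte char #8 = F1 92 AF B8.
Offset 24: leading byte 0xE4 = 11100100 → 3-byte char #9 = E4 88 B6.
Leading byte 0xE4 = 11100100 matches 1110xxxx → 3-byte sequence.
Byte 1: 0xE4 = 11100100, payload 0100 (4 bits).
Byte 2: 0x88 = 10001000 (10xxxxxx ✓), payload 001000.
Byte 3: 0xB6 = 10110110 (10xxxxxx ✓), payload 110110.
Concatenate: 0100001000110110 = 0x4236 (16 bits → U+4236).

U+4236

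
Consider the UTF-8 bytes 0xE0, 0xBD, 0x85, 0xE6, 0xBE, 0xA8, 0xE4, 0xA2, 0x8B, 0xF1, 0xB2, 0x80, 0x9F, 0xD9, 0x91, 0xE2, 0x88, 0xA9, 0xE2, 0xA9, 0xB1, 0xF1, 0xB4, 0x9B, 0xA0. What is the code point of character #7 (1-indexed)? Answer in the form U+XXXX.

Offset 0: leading byte 0xE0 = 11100000 → 3-byte char #1 = E0 BD 85.
Offset 3: leading byte 0xE6 = 11100110 → 3-byte char #2 = E6 BE A8.
Offset 6: leading byte 0xE4 = 11100100 → 3-byte char #3 = E4 A2 8B.
Offset 9: leading byte 0xF1 = 11110001 → 4-byte char #4 = F1 B2 80 9F.
Offset 13: leading byte 0xD9 = 11011001 → 2-byte char #5 = D9 91.
Offset 15: leading byte 0xE2 = 11100010 → 3-byte char #6 = E2 88 A9.
Offset 18: leading byte 0xE2 = 11100010 → 3-byte char #7 = E2 A9 B1.
Leading byte 0xE2 = 11100010 matches 1110xxxx → 3-byte sequence.
Byte 1: 0xE2 = 11100010, payload 0010 (4 bits).
Byte 2: 0xA9 = 10101001 (10xxxxxx ✓), payload 101001.
Byte 3: 0xB1 = 10110001 (10xxxxxx ✓), payload 110001.
Concatenate: 0010101001110001 = 0x2A71 (16 bits → U+2A71).

U+2A71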